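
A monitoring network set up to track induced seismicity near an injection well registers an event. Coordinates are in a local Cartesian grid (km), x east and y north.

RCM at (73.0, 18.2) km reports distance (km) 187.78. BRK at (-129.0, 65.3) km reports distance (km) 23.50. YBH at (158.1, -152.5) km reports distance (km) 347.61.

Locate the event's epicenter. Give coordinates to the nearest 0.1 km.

Circle about each station: (x − 73.0)² + (y − 18.2)² = 187.78²; (x + 129.0)² + (y − 65.3)² = 23.50²; (x − 158.1)² + (y + 152.5)² = 347.61².
Subtracting pairs of circle equations eliminates x²+y² and gives linear equations (the radical axes):
-404.0 x + 94.2 y = 49953.93
170.2 x − 341.4 y = -42979.76
Solving the 2×2 system: x ≈ -106.7, y ≈ 72.7 km.
Check against RCM (with the unrounded x, y): √((x − 73.0)²+(y − 18.2)²) = 187.78 ≈ 187.78 km. ✓

x ≈ -106.7 km, y ≈ 72.7 km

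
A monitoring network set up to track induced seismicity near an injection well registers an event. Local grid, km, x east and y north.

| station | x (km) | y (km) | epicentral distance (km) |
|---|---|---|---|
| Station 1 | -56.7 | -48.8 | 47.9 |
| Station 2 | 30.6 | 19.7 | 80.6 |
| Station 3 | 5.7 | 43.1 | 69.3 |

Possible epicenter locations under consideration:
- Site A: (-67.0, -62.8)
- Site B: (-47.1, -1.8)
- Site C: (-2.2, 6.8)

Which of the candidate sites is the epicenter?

For each candidate, compare |candidate − station| to the reported distance:
Site A: residuals Station 1 30.5, Station 2 47.2, Station 3 59.2 → max 59.2 km
Site B: residuals Station 1 0.1, Station 2 0.0, Station 3 0.0 → max 0.1 km
Site C: residuals Station 1 30.0, Station 2 45.4, Station 3 32.2 → max 45.4 km
Only Site B has all residuals ≈ 0.

Site B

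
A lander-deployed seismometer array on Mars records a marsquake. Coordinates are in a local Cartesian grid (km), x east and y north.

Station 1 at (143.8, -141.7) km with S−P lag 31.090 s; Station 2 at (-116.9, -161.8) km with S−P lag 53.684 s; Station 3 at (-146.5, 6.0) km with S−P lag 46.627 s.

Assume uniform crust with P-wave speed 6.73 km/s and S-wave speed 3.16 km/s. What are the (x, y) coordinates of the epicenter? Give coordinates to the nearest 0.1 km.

Distance from S−P lag: d = Δt · v_P v_S / (v_P − v_S) = Δt · (6.73·3.16)/(6.73−3.16) ≈ 5.9571·Δt.
So d_Station 1 = 185.21, d_Station 2 = 319.80, d_Station 3 = 277.76 km.
Circle about each station: (x − 143.8)² + (y + 141.7)² = 185.21²; (x + 116.9)² + (y + 161.8)² = 319.80²; (x + 146.5)² + (y − 6.0)² = 277.76².
Subtracting the Station 1 equation from the Station 2 and Station 3 equations removes the quadratic terms:
-521.4 x − 40.2 y = -68881.78
-580.6 x + 295.4 y = -62106.95
Solving the 2×2 system: x ≈ 128.8, y ≈ 42.9 km.
Check against Station 1 (with the unrounded x, y): √((x − 143.8)²+(y + 141.7)²) = 185.22 ≈ 185.21 km. ✓

x ≈ 128.8 km, y ≈ 42.9 km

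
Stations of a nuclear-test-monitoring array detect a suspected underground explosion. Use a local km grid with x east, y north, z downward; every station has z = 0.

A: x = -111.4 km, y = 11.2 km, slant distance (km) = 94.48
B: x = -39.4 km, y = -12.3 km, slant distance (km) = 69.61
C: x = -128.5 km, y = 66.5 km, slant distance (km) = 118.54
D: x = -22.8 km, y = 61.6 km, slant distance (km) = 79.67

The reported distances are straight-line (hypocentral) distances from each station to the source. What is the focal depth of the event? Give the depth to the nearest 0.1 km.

z ≈ 63.2 km

Each station gives a sphere (x−x_i)² + (y−y_i)² + z² = d_i² (stations at z=0).
Subtracting the A sphere from B and C: z² cancels, leaving linear equations in x and y:
144.0 x − 47.0 y = -6750.83
-34.2 x + 110.6 y = 3273.84
Solving: x ≈ -41.398, y ≈ 16.800 km (keep extra digits for the depth step; rounded: -41.4, 16.8).
Then from the A sphere: z² = 94.48² − (x + 111.4)² − (y − 11.2)² with x = -41.398, y = 16.800, so z ≈ 63.205 ≈ 63.2 km.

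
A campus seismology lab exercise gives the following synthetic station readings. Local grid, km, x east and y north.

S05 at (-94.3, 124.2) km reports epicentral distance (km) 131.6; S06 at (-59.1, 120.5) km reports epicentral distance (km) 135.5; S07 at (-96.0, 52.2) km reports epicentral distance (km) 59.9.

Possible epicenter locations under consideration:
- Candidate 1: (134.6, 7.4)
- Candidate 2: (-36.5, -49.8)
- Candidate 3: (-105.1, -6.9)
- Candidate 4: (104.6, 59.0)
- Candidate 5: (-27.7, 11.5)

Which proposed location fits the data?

For each candidate, compare |candidate − station| to the reported distance:
Candidate 1: residuals S05 125.4, S06 88.8, S07 175.0 → max 175.0 km
Candidate 2: residuals S05 51.7, S06 36.3, S07 58.2 → max 58.2 km
Candidate 3: residuals S05 0.1, S06 0.0, S07 0.1 → max 0.1 km
Candidate 4: residuals S05 77.7, S06 39.4, S07 140.8 → max 140.8 km
Candidate 5: residuals S05 0.7, S06 22.1, S07 19.6 → max 22.1 km
Only Candidate 3 has all residuals ≈ 0.

Candidate 3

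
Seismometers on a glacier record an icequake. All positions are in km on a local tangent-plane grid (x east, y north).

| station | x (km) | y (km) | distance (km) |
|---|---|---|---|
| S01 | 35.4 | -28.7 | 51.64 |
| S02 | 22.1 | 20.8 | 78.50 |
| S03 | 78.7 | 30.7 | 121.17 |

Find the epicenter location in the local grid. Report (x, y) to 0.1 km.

(-11.6, -50.1)

Circle about each station: (x − 35.4)² + (y + 28.7)² = 51.64²; (x − 22.1)² + (y − 20.8)² = 78.50²; (x − 78.7)² + (y − 30.7)² = 121.17².
Subtracting the S01 equation from the S02 and S03 equations removes the quadratic terms:
-26.6 x + 99.0 y = -4651.36
86.6 x + 118.8 y = -6956.15
Solving the 2×2 system: x ≈ -11.6, y ≈ -50.1 km.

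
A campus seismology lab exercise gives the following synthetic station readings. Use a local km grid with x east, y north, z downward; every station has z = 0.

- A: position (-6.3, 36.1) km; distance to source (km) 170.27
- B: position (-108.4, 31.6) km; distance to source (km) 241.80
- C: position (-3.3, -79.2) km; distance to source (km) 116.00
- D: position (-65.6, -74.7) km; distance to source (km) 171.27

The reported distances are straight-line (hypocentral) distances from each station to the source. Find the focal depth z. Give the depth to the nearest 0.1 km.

65.3 km

Each station gives a sphere (x−x_i)² + (y−y_i)² + z² = d_i² (stations at z=0).
Subtracting the A sphere from B and C: z² cancels, leaving linear equations in x and y:
-204.2 x − 9.0 y = -18069.15
6.0 x − 230.6 y = 20476.50
Solving: x ≈ 92.295, y ≈ -86.395 km (keep extra digits for the depth step; rounded: 92.3, -86.4).
Then from the A sphere: z² = 170.27² − (x + 6.3)² − (y − 36.1)² with x = 92.295, y = -86.395, so z ≈ 65.314 ≈ 65.3 km.
Check against D (with the unrounded solution): distance 171.27 ≈ 171.27 km. ✓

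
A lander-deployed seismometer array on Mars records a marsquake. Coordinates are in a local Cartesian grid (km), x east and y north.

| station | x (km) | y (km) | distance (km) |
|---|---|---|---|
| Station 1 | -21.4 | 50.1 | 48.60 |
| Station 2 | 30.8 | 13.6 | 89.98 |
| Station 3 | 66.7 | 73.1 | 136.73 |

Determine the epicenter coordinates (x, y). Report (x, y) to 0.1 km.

(-59.0, 19.3)

Circle about each station: (x + 21.4)² + (y − 50.1)² = 48.60²; (x − 30.8)² + (y − 13.6)² = 89.98²; (x − 66.7)² + (y − 73.1)² = 136.73².
Subtracting the Station 1 equation from the Station 2 and Station 3 equations removes the quadratic terms:
104.4 x − 73.0 y = -7568.81
176.2 x + 46.0 y = -9508.60
Solving the 2×2 system: x ≈ -59.0, y ≈ 19.3 km.
Check against Station 1 (with the unrounded x, y): √((x + 21.4)²+(y − 50.1)²) = 48.61 ≈ 48.60 km. ✓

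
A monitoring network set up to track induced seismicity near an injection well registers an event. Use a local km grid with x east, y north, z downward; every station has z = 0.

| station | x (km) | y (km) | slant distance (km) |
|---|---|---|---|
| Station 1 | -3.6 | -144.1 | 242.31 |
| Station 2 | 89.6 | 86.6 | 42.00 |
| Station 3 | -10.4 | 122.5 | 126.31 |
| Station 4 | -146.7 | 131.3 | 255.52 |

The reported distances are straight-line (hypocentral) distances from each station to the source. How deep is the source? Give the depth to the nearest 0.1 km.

38.3 km

Each station gives a sphere (x−x_i)² + (y−y_i)² + z² = d_i² (stations at z=0).
Subtracting the Station 1 sphere from Station 2 and Station 3: z² cancels, leaving linear equations in x and y:
186.4 x + 461.4 y = 51700.09
-13.6 x + 533.2 y = 37096.56
Solving: x ≈ 98.900, y ≈ 72.096 km (keep extra digits for the depth step; rounded: 98.9, 72.1).
Then from the Station 1 sphere: z² = 242.31² − (x + 3.6)² − (y + 144.1)² with x = 98.900, y = 72.096, so z ≈ 38.304 ≈ 38.3 km.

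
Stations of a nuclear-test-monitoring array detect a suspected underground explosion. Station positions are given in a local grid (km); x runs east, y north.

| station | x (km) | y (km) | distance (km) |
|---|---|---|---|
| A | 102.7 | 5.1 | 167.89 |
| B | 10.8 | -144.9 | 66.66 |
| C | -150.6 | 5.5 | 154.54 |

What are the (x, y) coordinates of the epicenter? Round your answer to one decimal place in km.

Circle about each station: (x − 102.7)² + (y − 5.1)² = 167.89²; (x − 10.8)² + (y + 144.9)² = 66.66²; (x + 150.6)² + (y − 5.5)² = 154.54².
Subtracting the A equation from the B and C equations removes the quadratic terms:
-183.8 x − 300.0 y = 34282.85
-506.6 x + 0.8 y = 16441.75
Solving the 2×2 system: x ≈ -32.6, y ≈ -94.3 km.

(-32.6, -94.3)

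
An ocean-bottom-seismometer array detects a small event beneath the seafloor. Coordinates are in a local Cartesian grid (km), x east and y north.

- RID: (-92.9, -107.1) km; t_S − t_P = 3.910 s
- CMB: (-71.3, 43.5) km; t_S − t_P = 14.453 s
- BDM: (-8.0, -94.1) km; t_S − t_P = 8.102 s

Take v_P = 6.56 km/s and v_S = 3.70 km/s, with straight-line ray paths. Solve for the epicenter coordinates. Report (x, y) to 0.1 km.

Distance from S−P lag: d = Δt · v_P v_S / (v_P − v_S) = Δt · (6.56·3.70)/(6.56−3.70) ≈ 8.4867·Δt.
So d_RID = 33.18, d_CMB = 122.66, d_BDM = 68.76 km.
Circle about each station: (x + 92.9)² + (y + 107.1)² = 33.18²; (x + 71.3)² + (y − 43.5)² = 122.66²; (x + 8.0)² + (y + 94.1)² = 68.76².
Subtracting the RID equation from the CMB and BDM equations removes the quadratic terms:
43.2 x + 301.2 y = -27069.44
169.8 x + 26.0 y = -14809.04
Solving the 2×2 system: x ≈ -75.1, y ≈ -79.1 km.

(-75.1, -79.1)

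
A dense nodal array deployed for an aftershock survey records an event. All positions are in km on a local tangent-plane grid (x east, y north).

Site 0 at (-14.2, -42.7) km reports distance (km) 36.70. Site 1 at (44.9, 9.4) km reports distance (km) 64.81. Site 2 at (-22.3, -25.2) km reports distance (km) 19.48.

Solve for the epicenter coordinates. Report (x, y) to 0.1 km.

Circle about each station: (x + 14.2)² + (y + 42.7)² = 36.70²; (x − 44.9)² + (y − 9.4)² = 64.81²; (x + 22.3)² + (y + 25.2)² = 19.48².
Subtracting pairs of circle equations eliminates x²+y² and gives linear equations (the radical axes):
118.2 x + 104.2 y = -2774.01
-16.2 x + 35.0 y = 74.82
Solving the 2×2 system: x ≈ -18.0, y ≈ -6.2 km.

(-18.0, -6.2)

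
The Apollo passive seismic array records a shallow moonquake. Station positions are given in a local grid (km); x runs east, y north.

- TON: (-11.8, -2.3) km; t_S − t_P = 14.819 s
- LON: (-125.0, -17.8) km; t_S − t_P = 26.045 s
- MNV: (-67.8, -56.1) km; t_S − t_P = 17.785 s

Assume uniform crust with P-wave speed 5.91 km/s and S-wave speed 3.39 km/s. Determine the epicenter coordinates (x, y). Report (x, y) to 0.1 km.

x ≈ 70.2 km, y ≈ -86.9 km

Distance from S−P lag: d = Δt · v_P v_S / (v_P − v_S) = Δt · (5.91·3.39)/(5.91−3.39) ≈ 7.9504·Δt.
So d_TON = 117.82, d_LON = 207.07, d_MNV = 141.40 km.
Circle about each station: (x + 11.8)² + (y + 2.3)² = 117.82²; (x + 125.0)² + (y + 17.8)² = 207.07²; (x + 67.8)² + (y + 56.1)² = 141.40².
Subtracting pairs of circle equations eliminates x²+y² and gives linear equations (the radical axes):
-226.4 x − 31.0 y = -13199.12
-112.0 x − 107.6 y = 1487.11
Solving the 2×2 system: x ≈ 70.2, y ≈ -86.9 km.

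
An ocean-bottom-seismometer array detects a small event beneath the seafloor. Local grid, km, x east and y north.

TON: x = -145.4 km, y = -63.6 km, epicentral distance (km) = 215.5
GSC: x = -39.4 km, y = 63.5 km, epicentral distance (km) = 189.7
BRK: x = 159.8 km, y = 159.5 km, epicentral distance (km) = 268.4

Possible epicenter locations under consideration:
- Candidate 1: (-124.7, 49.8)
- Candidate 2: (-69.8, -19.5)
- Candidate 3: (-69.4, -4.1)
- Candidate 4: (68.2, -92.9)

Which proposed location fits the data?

Candidate 4

For each candidate, compare |candidate − station| to the reported distance:
Candidate 1: residuals TON 100.2, GSC 103.3, BRK 36.5 → max 103.3 km
Candidate 2: residuals TON 128.0, GSC 101.3, BRK 22.7 → max 128.0 km
Candidate 3: residuals TON 119.0, GSC 115.7, BRK 13.2 → max 119.0 km
Candidate 4: residuals TON 0.1, GSC 0.1, BRK 0.1 → max 0.1 km
Only Candidate 4 has all residuals ≈ 0.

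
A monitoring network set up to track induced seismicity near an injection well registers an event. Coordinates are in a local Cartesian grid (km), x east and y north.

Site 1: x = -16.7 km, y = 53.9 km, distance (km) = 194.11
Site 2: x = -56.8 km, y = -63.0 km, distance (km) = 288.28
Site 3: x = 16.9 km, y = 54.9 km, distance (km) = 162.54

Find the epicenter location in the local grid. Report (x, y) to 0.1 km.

Circle about each station: (x + 16.7)² + (y − 53.9)² = 194.11²; (x + 56.8)² + (y + 63.0)² = 288.28²; (x − 16.9)² + (y − 54.9)² = 162.54².
Subtracting the Site 1 equation from the Site 2 and Site 3 equations removes the quadratic terms:
-80.2 x − 233.8 y = -41415.53
67.2 x + 2.0 y = 11374.96
Solving the 2×2 system: x ≈ 165.7, y ≈ 120.3 km.

(165.7, 120.3)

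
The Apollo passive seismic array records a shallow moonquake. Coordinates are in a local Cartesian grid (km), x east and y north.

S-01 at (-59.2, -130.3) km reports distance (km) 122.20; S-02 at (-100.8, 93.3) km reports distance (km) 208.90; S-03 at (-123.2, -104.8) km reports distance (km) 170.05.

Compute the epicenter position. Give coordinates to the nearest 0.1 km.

(40.9, -60.2)

Circle about each station: (x + 59.2)² + (y + 130.3)² = 122.20²; (x + 100.8)² + (y − 93.3)² = 208.90²; (x + 123.2)² + (y + 104.8)² = 170.05².
Subtracting pairs of circle equations eliminates x²+y² and gives linear equations (the radical axes):
-83.2 x + 447.2 y = -30323.57
-128.0 x + 51.0 y = -8305.61
Solving the 2×2 system: x ≈ 40.9, y ≈ -60.2 km.
Check against S-01 (with the unrounded x, y): √((x + 59.2)²+(y + 130.3)²) = 122.21 ≈ 122.20 km. ✓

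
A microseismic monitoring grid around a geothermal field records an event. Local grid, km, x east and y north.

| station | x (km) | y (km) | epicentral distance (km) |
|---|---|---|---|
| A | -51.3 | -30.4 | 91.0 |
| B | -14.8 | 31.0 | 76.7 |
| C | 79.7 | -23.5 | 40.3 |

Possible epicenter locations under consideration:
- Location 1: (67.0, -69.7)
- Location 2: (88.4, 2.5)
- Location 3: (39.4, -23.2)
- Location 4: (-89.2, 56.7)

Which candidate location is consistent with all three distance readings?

Location 3

For each candidate, compare |candidate − station| to the reported distance:
Location 1: residuals A 33.7, B 53.0, C 7.6 → max 53.0 km
Location 2: residuals A 52.5, B 30.4, C 12.9 → max 52.5 km
Location 3: residuals A 0.0, B 0.0, C 0.0 → max 0.0 km
Location 4: residuals A 4.0, B 2.0, C 146.7 → max 146.7 km
Only Location 3 has all residuals ≈ 0.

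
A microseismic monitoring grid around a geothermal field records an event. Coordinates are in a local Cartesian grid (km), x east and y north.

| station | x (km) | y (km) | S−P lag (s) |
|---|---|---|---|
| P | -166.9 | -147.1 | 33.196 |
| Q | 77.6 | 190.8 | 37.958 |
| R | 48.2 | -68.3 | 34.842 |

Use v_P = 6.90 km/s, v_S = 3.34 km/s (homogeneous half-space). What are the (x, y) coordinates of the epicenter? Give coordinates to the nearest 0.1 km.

(-133.6, 65.2)

Distance from S−P lag: d = Δt · v_P v_S / (v_P − v_S) = Δt · (6.90·3.34)/(6.90−3.34) ≈ 6.4736·Δt.
So d_P = 214.90, d_Q = 245.72, d_R = 225.55 km.
Circle about each station: (x + 166.9)² + (y + 147.1)² = 214.90²; (x − 77.6)² + (y − 190.8)² = 245.72²; (x − 48.2)² + (y + 68.3)² = 225.55².
Subtracting the P equation from the Q and R equations removes the quadratic terms:
489.0 x + 675.8 y = -21263.93
430.2 x + 157.6 y = -47196.68
Solving the 2×2 system: x ≈ -133.6, y ≈ 65.2 km.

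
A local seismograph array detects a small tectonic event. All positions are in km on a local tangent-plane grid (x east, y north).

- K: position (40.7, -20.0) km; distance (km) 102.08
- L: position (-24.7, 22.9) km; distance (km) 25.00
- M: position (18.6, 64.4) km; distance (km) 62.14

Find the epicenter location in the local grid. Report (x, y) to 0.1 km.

-39.7 km east, 42.9 km north

Circle about each station: (x − 40.7)² + (y + 20.0)² = 102.08²; (x + 24.7)² + (y − 22.9)² = 25.00²; (x − 18.6)² + (y − 64.4)² = 62.14².
Subtracting pairs of circle equations eliminates x²+y² and gives linear equations (the radical axes):
-130.8 x + 85.8 y = 8873.34
-44.2 x + 168.8 y = 8995.78
Solving the 2×2 system: x ≈ -39.7, y ≈ 42.9 km.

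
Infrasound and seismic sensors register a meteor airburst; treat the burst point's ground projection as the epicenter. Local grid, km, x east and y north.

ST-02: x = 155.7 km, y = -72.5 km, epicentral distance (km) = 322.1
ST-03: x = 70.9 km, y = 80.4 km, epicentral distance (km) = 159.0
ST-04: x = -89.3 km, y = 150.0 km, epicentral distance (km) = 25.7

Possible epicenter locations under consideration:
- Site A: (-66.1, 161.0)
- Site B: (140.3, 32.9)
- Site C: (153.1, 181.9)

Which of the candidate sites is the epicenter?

For each candidate, compare |candidate − station| to the reported distance:
Site A: residuals ST-02 0.0, ST-03 0.0, ST-04 0.0 → max 0.0 km
Site B: residuals ST-02 215.6, ST-03 74.9, ST-04 232.0 → max 232.0 km
Site C: residuals ST-02 67.7, ST-03 28.4, ST-04 218.8 → max 218.8 km
Only Site A has all residuals ≈ 0.

Site A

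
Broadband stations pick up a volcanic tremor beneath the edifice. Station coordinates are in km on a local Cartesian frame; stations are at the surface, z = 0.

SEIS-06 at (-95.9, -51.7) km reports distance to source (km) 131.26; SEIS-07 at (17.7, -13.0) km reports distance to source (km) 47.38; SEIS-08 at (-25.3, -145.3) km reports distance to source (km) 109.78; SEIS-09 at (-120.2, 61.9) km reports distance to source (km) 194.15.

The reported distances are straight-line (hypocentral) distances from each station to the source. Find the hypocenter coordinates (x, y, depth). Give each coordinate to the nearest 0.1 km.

Each station gives a sphere (x−x_i)² + (y−y_i)² + z² = d_i² (stations at z=0).
Subtracting the SEIS-06 sphere from SEIS-07 and SEIS-08: z² cancels, leaving linear equations in x and y:
227.2 x + 77.4 y = 3596.91
141.2 x − 187.2 y = 15060.02
Solving: x ≈ 34.399, y ≈ -54.503 km (keep extra digits for the depth step; rounded: 34.4, -54.5).
Then from the SEIS-06 sphere: z² = 131.26² − (x + 95.9)² − (y + 51.7)² with x = 34.399, y = -54.503, so z ≈ 15.605 ≈ 15.6 km.

x ≈ 34.4 km, y ≈ -54.5 km, depth ≈ 15.6 km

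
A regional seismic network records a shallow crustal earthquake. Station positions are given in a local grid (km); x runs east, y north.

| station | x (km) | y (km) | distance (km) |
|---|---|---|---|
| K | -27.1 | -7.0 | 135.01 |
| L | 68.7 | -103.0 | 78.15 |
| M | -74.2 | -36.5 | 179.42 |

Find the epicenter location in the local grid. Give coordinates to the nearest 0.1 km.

(105.2, -33.9)

Circle about each station: (x + 27.1)² + (y + 7.0)² = 135.01²; (x − 68.7)² + (y + 103.0)² = 78.15²; (x + 74.2)² + (y + 36.5)² = 179.42².
Subtracting the K equation from the L and M equations removes the quadratic terms:
191.6 x − 192.0 y = 26665.56
-94.2 x − 59.0 y = -7909.36
Solving the 2×2 system: x ≈ 105.2, y ≈ -33.9 km.
Check against K (with the unrounded x, y): √((x + 27.1)²+(y + 7.0)²) = 135.01 ≈ 135.01 km. ✓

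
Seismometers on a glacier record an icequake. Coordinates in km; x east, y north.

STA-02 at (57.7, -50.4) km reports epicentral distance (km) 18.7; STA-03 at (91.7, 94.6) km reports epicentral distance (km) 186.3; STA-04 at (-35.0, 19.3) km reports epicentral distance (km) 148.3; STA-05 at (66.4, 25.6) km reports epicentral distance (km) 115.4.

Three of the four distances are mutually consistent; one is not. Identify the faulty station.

Solve using three stations at a time. Using STA-03, STA-04, STA-05 (subtract circle equations pairwise → linear system) gives (x, y) ≈ (65.5, -89.9).
Distances from that point to each station vs reported:
  STA-02: calculated 40.3 vs reported 18.7 → residual 21.6 km
  STA-03: calculated 186.4 vs reported 186.3 → residual 0.1 km
  STA-04: calculated 148.4 vs reported 148.3 → residual 0.1 km
  STA-05: calculated 115.5 vs reported 115.4 → residual 0.1 km
STA-03, STA-04, STA-05 are mutually consistent (residuals ≈ 0); STA-02 is off by 21.6 km.

STA-02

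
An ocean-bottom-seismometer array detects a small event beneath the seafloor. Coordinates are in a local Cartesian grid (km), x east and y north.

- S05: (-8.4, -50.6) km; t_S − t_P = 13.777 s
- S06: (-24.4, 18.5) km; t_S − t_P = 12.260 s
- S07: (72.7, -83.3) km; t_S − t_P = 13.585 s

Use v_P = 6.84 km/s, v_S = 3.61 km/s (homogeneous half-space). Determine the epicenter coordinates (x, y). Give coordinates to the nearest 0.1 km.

Distance from S−P lag: d = Δt · v_P v_S / (v_P − v_S) = Δt · (6.84·3.61)/(6.84−3.61) ≈ 7.6447·Δt.
So d_S05 = 105.32, d_S06 = 93.72, d_S07 = 103.85 km.
Circle about each station: (x + 8.4)² + (y + 50.6)² = 105.32²; (x + 24.4)² + (y − 18.5)² = 93.72²; (x − 72.7)² + (y + 83.3)² = 103.85².
Subtracting the S05 equation from the S06 and S07 equations removes the quadratic terms:
-32.0 x + 138.2 y = 615.55
162.2 x − 65.4 y = 9900.74
Solving the 2×2 system: x ≈ 69.3, y ≈ 20.5 km.

69.3 km east, 20.5 km north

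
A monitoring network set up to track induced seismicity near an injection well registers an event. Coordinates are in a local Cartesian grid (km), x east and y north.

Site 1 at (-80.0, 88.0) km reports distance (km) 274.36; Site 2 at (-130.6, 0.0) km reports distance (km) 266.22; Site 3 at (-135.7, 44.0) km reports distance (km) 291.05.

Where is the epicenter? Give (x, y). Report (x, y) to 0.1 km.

Circle about each station: (x + 80.0)² + (y − 88.0)² = 274.36²; (x + 130.6)² + y² = 266.22²; (x + 135.7)² + (y − 44.0)² = 291.05².
Subtracting the Site 1 equation from the Site 2 and Site 3 equations removes the quadratic terms:
-101.2 x − 176.0 y = 7312.68
-111.4 x − 88.0 y = -3230.20
Solving the 2×2 system: x ≈ 113.3, y ≈ -106.7 km.

x ≈ 113.3 km, y ≈ -106.7 km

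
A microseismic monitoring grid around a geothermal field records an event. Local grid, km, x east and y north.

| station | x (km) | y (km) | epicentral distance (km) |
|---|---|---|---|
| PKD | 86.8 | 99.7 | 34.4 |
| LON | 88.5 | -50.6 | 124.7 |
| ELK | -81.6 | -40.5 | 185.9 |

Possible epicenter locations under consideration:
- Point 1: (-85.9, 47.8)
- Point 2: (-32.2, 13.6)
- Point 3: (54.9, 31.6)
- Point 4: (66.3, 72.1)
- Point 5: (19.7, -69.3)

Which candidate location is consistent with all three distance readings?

Point 4

For each candidate, compare |candidate − station| to the reported distance:
Point 1: residuals PKD 145.9, LON 75.5, ELK 97.5 → max 145.9 km
Point 2: residuals PKD 112.5, LON 12.0, ELK 112.6 → max 112.6 km
Point 3: residuals PKD 40.8, LON 35.9, ELK 31.5 → max 40.8 km
Point 4: residuals PKD 0.0, LON 0.0, ELK 0.0 → max 0.0 km
Point 5: residuals PKD 147.4, LON 53.4, ELK 80.6 → max 147.4 km
Only Point 4 has all residuals ≈ 0.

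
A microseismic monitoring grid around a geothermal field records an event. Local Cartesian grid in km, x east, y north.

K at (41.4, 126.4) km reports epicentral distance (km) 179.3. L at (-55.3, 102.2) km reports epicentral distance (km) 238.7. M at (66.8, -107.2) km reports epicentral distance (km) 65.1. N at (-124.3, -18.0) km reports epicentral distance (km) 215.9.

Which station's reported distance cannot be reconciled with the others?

L

Solve using three stations at a time. Using K, M, N (subtract circle equations pairwise → linear system) gives (x, y) ≈ (89.7, -46.3).
Distances from that point to each station vs reported:
  K: calculated 179.3 vs reported 179.3 → residual 0.0 km
  L: calculated 207.6 vs reported 238.7 → residual 31.1 km
  M: calculated 65.1 vs reported 65.1 → residual 0.0 km
  N: calculated 215.9 vs reported 215.9 → residual 0.0 km
K, M, N are mutually consistent (residuals ≈ 0); L is off by 31.1 km.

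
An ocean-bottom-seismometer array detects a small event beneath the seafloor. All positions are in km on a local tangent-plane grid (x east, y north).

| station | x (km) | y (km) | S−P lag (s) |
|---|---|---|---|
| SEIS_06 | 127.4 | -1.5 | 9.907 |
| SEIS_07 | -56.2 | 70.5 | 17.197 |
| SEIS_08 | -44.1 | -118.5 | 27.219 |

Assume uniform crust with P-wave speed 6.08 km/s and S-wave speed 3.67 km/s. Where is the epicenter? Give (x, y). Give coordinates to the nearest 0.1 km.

Distance from S−P lag: d = Δt · v_P v_S / (v_P − v_S) = Δt · (6.08·3.67)/(6.08−3.67) ≈ 9.2588·Δt.
So d_SEIS_06 = 91.73, d_SEIS_07 = 159.22, d_SEIS_08 = 252.01 km.
Circle about each station: (x − 127.4)² + (y + 1.5)² = 91.73²; (x + 56.2)² + (y − 70.5)² = 159.22²; (x + 44.1)² + (y + 118.5)² = 252.01².
Subtracting the SEIS_06 equation from the SEIS_07 and SEIS_08 equations removes the quadratic terms:
-367.2 x + 144.0 y = -25040.94
-343.0 x − 234.0 y = -55340.60
Solving the 2×2 system: x ≈ 102.2, y ≈ 86.7 km.

(102.2, 86.7)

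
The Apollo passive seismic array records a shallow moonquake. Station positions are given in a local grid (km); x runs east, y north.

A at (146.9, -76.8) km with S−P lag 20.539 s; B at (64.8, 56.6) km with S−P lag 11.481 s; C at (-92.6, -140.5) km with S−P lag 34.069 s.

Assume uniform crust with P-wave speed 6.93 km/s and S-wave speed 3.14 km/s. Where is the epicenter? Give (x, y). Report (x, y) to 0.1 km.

x ≈ 51.2 km, y ≈ -7.9 km

Distance from S−P lag: d = Δt · v_P v_S / (v_P − v_S) = Δt · (6.93·3.14)/(6.93−3.14) ≈ 5.7415·Δt.
So d_A = 117.92, d_B = 65.92, d_C = 195.61 km.
Circle about each station: (x − 146.9)² + (y + 76.8)² = 117.92²; (x − 64.8)² + (y − 56.6)² = 65.92²; (x + 92.6)² + (y + 140.5)² = 195.61².
Subtracting the A equation from the B and C equations removes the quadratic terms:
-164.2 x + 266.8 y = -10515.57
-479.0 x − 127.4 y = -23520.99
Solving the 2×2 system: x ≈ 51.2, y ≈ -7.9 km.
Check against A (with the unrounded x, y): √((x − 146.9)²+(y + 76.8)²) = 117.92 ≈ 117.92 km. ✓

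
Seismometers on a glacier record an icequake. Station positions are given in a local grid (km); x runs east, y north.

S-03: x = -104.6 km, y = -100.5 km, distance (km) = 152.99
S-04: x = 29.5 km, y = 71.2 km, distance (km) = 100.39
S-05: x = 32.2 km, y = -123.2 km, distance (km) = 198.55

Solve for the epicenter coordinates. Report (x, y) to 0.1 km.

Circle about each station: (x + 104.6)² + (y + 100.5)² = 152.99²; (x − 29.5)² + (y − 71.2)² = 100.39²; (x − 32.2)² + (y + 123.2)² = 198.55².
Subtracting the S-03 equation from the S-04 and S-05 equations removes the quadratic terms:
268.2 x + 343.4 y = -1773.93
273.6 x − 45.4 y = -20842.49
Solving the 2×2 system: x ≈ -68.2, y ≈ 48.1 km.
Check against S-03 (with the unrounded x, y): √((x + 104.6)²+(y + 100.5)²) = 152.99 ≈ 152.99 km. ✓

x ≈ -68.2 km, y ≈ 48.1 km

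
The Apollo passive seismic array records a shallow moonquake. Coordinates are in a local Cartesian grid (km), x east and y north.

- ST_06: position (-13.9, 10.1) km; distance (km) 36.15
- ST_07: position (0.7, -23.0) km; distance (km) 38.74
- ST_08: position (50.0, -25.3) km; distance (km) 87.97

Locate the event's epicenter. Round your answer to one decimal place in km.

x ≈ -37.6 km, y ≈ -17.2 km

Circle about each station: (x + 13.9)² + (y − 10.1)² = 36.15²; (x − 0.7)² + (y + 23.0)² = 38.74²; (x − 50.0)² + (y + 25.3)² = 87.97².
Subtracting pairs of circle equations eliminates x²+y² and gives linear equations (the radical axes):
29.2 x − 66.2 y = 40.30
127.8 x − 70.8 y = -3587.03
Solving the 2×2 system: x ≈ -37.6, y ≈ -17.2 km.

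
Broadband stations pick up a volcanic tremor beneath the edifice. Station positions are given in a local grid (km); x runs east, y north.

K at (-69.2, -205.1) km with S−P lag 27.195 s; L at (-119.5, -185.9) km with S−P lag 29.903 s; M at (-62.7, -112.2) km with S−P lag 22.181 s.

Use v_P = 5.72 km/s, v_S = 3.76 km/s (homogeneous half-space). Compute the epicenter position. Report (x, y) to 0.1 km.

Distance from S−P lag: d = Δt · v_P v_S / (v_P − v_S) = Δt · (5.72·3.76)/(5.72−3.76) ≈ 10.9731·Δt.
So d_K = 298.41, d_L = 328.13, d_M = 243.39 km.
Circle about each station: (x + 69.2)² + (y + 205.1)² = 298.41²; (x + 119.5)² + (y + 185.9)² = 328.13²; (x + 62.7)² + (y + 112.2)² = 243.39².
Subtracting pairs of circle equations eliminates x²+y² and gives linear equations (the radical axes):
-100.6 x + 38.4 y = -16636.36
13.0 x + 185.8 y = -524.68
Solving the 2×2 system: x ≈ 160.0, y ≈ -14.0 km.

(160.0, -14.0)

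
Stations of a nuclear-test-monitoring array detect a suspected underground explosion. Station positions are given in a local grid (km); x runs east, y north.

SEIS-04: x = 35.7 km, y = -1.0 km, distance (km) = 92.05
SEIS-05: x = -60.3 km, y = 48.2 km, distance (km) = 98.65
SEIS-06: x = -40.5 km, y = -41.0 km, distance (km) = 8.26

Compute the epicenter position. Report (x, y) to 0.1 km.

Circle about each station: (x − 35.7)² + (y + 1.0)² = 92.05²; (x + 60.3)² + (y − 48.2)² = 98.65²; (x + 40.5)² + (y + 41.0)² = 8.26².
Subtracting pairs of circle equations eliminates x²+y² and gives linear equations (the radical axes):
-192.0 x + 98.4 y = 3425.22
-152.4 x − 80.0 y = 10450.73
Solving the 2×2 system: x ≈ -42.9, y ≈ -48.9 km.
Check against SEIS-04 (with the unrounded x, y): √((x − 35.7)²+(y + 1.0)²) = 92.05 ≈ 92.05 km. ✓

(-42.9, -48.9)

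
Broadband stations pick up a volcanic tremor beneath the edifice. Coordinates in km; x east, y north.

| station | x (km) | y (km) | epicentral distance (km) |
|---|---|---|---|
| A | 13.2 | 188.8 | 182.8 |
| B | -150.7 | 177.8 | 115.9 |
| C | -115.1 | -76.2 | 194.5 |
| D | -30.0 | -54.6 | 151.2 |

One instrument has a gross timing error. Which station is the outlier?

C

Solve using three stations at a time. Using A, B, D (subtract circle equations pairwise → linear system) gives (x, y) ≈ (-121.8, 65.5).
Distances from that point to each station vs reported:
  A: calculated 182.8 vs reported 182.8 → residual 0.0 km
  B: calculated 115.9 vs reported 115.9 → residual 0.0 km
  C: calculated 141.9 vs reported 194.5 → residual 52.6 km
  D: calculated 151.2 vs reported 151.2 → residual 0.0 km
A, B, D are mutually consistent (residuals ≈ 0); C is off by 52.6 km.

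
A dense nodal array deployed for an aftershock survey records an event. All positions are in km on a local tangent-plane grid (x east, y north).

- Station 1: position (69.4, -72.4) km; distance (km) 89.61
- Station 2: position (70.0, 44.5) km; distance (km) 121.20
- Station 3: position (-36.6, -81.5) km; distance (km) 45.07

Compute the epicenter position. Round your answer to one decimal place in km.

(-14.9, -42.0)

Circle about each station: (x − 69.4)² + (y + 72.4)² = 89.61²; (x − 70.0)² + (y − 44.5)² = 121.20²; (x + 36.6)² + (y + 81.5)² = 45.07².
Subtracting the Station 1 equation from the Station 2 and Station 3 equations removes the quadratic terms:
1.2 x + 233.8 y = -9837.36
-212.0 x − 18.2 y = 3922.34
Solving the 2×2 system: x ≈ -14.9, y ≈ -42.0 km.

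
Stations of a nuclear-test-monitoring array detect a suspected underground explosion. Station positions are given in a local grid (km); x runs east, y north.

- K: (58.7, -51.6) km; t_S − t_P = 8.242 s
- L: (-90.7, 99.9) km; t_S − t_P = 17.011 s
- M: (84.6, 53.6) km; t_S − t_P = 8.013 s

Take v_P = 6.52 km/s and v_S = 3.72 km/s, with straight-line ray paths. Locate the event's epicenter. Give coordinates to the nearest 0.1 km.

(28.3, 13.0)

Distance from S−P lag: d = Δt · v_P v_S / (v_P − v_S) = Δt · (6.52·3.72)/(6.52−3.72) ≈ 8.6623·Δt.
So d_K = 71.39, d_L = 147.35, d_M = 69.41 km.
Circle about each station: (x − 58.7)² + (y + 51.6)² = 71.39²; (x + 90.7)² + (y − 99.9)² = 147.35²; (x − 84.6)² + (y − 53.6)² = 69.41².
Subtracting pairs of circle equations eliminates x²+y² and gives linear equations (the radical axes):
-298.8 x + 303.0 y = -4517.24
51.8 x + 210.4 y = 4200.65
Solving the 2×2 system: x ≈ 28.3, y ≈ 13.0 km.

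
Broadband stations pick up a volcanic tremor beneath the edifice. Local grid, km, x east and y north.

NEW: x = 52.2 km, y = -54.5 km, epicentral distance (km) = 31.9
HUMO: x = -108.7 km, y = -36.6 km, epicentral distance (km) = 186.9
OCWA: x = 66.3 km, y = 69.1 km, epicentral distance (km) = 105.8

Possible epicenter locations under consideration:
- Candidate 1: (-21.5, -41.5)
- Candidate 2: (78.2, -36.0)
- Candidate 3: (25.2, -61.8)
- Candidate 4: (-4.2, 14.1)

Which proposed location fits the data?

Candidate 2

For each candidate, compare |candidate − station| to the reported distance:
Candidate 1: residuals NEW 42.9, HUMO 99.6, OCWA 35.4 → max 99.6 km
Candidate 2: residuals NEW 0.0, HUMO 0.0, OCWA 0.0 → max 0.0 km
Candidate 3: residuals NEW 3.9, HUMO 50.6, OCWA 31.4 → max 50.6 km
Candidate 4: residuals NEW 56.9, HUMO 70.8, OCWA 16.4 → max 70.8 km
Only Candidate 2 has all residuals ≈ 0.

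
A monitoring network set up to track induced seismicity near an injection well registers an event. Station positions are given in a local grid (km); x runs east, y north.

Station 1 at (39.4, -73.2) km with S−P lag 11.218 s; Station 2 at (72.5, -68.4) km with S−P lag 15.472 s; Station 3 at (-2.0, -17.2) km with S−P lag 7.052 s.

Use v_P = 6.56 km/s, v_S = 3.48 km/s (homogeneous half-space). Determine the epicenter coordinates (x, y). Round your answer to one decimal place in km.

-41.0 km east, -52.0 km north

Distance from S−P lag: d = Δt · v_P v_S / (v_P − v_S) = Δt · (6.56·3.48)/(6.56−3.48) ≈ 7.4119·Δt.
So d_Station 1 = 83.15, d_Station 2 = 114.68, d_Station 3 = 52.27 km.
Circle about each station: (x − 39.4)² + (y + 73.2)² = 83.15²; (x − 72.5)² + (y + 68.4)² = 114.68²; (x + 2.0)² + (y + 17.2)² = 52.27².
Subtracting the Station 1 equation from the Station 2 and Station 3 equations removes the quadratic terms:
66.2 x + 9.6 y = -3213.37
-82.8 x + 112.0 y = -2428.99
Solving the 2×2 system: x ≈ -41.0, y ≈ -52.0 km.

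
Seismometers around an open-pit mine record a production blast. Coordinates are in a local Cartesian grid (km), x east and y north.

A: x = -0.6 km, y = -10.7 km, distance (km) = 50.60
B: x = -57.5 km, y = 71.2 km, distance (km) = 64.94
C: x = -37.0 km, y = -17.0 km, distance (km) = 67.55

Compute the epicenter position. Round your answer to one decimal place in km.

Circle about each station: (x + 0.6)² + (y + 10.7)² = 50.60²; (x + 57.5)² + (y − 71.2)² = 64.94²; (x + 37.0)² + (y + 17.0)² = 67.55².
Subtracting the A equation from the B and C equations removes the quadratic terms:
-113.8 x + 163.8 y = 6604.00
-72.8 x − 12.6 y = -459.49
Solving the 2×2 system: x ≈ -0.6, y ≈ 39.9 km.
Check against A (with the unrounded x, y): √((x + 0.6)²+(y + 10.7)²) = 50.60 ≈ 50.60 km. ✓

x ≈ -0.6 km, y ≈ 39.9 km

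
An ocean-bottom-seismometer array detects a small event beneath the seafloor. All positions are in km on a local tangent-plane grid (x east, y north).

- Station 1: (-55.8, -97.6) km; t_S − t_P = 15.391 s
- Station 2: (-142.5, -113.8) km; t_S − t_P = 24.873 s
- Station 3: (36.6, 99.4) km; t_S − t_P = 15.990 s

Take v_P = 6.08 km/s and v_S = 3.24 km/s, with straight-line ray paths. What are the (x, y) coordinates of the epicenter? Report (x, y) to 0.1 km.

x ≈ -13.0 km, y ≈ 0.2 km

Distance from S−P lag: d = Δt · v_P v_S / (v_P − v_S) = Δt · (6.08·3.24)/(6.08−3.24) ≈ 6.9363·Δt.
So d_Station 1 = 106.76, d_Station 2 = 172.53, d_Station 3 = 110.91 km.
Circle about each station: (x + 55.8)² + (y + 97.6)² = 106.76²; (x + 142.5)² + (y + 113.8)² = 172.53²; (x − 36.6)² + (y − 99.4)² = 110.91².
Subtracting the Station 1 equation from the Station 2 and Station 3 equations removes the quadratic terms:
-173.4 x − 32.4 y = 2248.39
184.8 x + 394.0 y = -2322.81
Solving the 2×2 system: x ≈ -13.0, y ≈ 0.2 km.
Check against Station 1 (with the unrounded x, y): √((x + 55.8)²+(y + 97.6)²) = 106.76 ≈ 106.76 km. ✓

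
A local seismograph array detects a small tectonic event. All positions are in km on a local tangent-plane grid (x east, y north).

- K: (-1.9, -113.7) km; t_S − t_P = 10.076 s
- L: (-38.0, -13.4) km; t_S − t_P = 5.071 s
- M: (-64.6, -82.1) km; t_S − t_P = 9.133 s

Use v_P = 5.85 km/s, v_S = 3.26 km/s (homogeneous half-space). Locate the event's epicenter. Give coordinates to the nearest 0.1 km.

x ≈ -12.0 km, y ≈ -40.2 km

Distance from S−P lag: d = Δt · v_P v_S / (v_P − v_S) = Δt · (5.85·3.26)/(5.85−3.26) ≈ 7.3633·Δt.
So d_K = 74.19, d_L = 37.34, d_M = 67.25 km.
Circle about each station: (x + 1.9)² + (y + 113.7)² = 74.19²; (x + 38.0)² + (y + 13.4)² = 37.34²; (x + 64.6)² + (y + 82.1)² = 67.25².
Subtracting the K equation from the L and M equations removes the quadratic terms:
-72.2 x + 200.6 y = -7197.86
-125.4 x + 63.2 y = -1036.14
Solving the 2×2 system: x ≈ -12.0, y ≈ -40.2 km.
Check against K (with the unrounded x, y): √((x + 1.9)²+(y + 113.7)²) = 74.19 ≈ 74.19 km. ✓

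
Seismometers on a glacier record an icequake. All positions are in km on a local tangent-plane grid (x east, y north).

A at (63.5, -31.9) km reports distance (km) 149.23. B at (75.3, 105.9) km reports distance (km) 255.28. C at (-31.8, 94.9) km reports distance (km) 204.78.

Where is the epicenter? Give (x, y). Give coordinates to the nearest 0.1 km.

x ≈ -65.4 km, y ≈ -107.1 km

Circle about each station: (x − 63.5)² + (y + 31.9)² = 149.23²; (x − 75.3)² + (y − 105.9)² = 255.28²; (x + 31.8)² + (y − 94.9)² = 204.78².
Subtracting the A equation from the B and C equations removes the quadratic terms:
23.6 x + 275.6 y = -31063.25
-190.6 x + 253.6 y = -14697.87
Solving the 2×2 system: x ≈ -65.4, y ≈ -107.1 km.
Check against A (with the unrounded x, y): √((x − 63.5)²+(y + 31.9)²) = 149.24 ≈ 149.23 km. ✓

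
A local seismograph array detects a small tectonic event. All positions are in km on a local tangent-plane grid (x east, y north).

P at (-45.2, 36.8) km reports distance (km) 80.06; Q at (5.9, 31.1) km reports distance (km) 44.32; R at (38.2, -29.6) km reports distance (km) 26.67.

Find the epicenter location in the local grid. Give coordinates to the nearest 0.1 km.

18.8 km east, -11.3 km north

Circle about each station: (x + 45.2)² + (y − 36.8)² = 80.06²; (x − 5.9)² + (y − 31.1)² = 44.32²; (x − 38.2)² + (y + 29.6)² = 26.67².
Subtracting pairs of circle equations eliminates x²+y² and gives linear equations (the radical axes):
102.2 x − 11.4 y = 2050.08
166.8 x − 132.8 y = 4636.43
Solving the 2×2 system: x ≈ 18.8, y ≈ -11.3 km.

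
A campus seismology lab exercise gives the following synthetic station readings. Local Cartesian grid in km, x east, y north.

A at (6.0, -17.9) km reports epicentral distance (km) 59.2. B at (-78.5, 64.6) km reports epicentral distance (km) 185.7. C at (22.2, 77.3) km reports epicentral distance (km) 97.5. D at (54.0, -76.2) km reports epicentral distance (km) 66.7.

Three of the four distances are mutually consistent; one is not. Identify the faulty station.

B

Solve using three stations at a time. Using A, C, D (subtract circle equations pairwise → linear system) gives (x, y) ≈ (64.7, -10.4).
Distances from that point to each station vs reported:
  A: calculated 59.1 vs reported 59.2 → residual 0.1 km
  B: calculated 161.6 vs reported 185.7 → residual 24.1 km
  C: calculated 97.5 vs reported 97.5 → residual 0.0 km
  D: calculated 66.6 vs reported 66.7 → residual 0.1 km
A, C, D are mutually consistent (residuals ≈ 0); B is off by 24.1 km.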